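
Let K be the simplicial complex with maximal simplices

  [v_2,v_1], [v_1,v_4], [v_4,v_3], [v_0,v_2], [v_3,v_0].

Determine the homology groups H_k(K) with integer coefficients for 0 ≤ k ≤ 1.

H_0 = Z,  H_1 = Z.

We work with the vertex ordering v_0 < v_1 < v_2 < v_3 < v_4. The simplices of K, each written with vertices in increasing order, are:

  0-simplices (5): [v_0], [v_1], [v_2], [v_3], [v_4]
  1-simplices (5): [v_0,v_2], [v_0,v_3], [v_1,v_2], [v_1,v_4], [v_3,v_4]

giving chain groups C_0 ≅ Z^5, C_1 ≅ Z^5.

∂_1: C_1 → C_0 is given by ∂[p,q] = [q] − [p]. For instance
  ∂[v_1,v_4] = [v_4] − [v_1].
As a 5×5 matrix over Z this has rank 4, with invariant factors (1,1,1,1).

Now H_k = ker ∂_k / im ∂_{k+1}, so:

  H_0: rank C_0 − rank ∂_1 = 5 − 4 = 1, and the invariant factors of ∂_1 are all 1, so H_0 = Z.
  H_1: rank ker ∂_1 − rank ∂_2 = (5 − 4) − 0 = 1, and there is no ∂_2, so H_1 = Z.

As a check, the Euler characteristic is 5 − 5 = 0, which agrees with 1 − 1 = 0.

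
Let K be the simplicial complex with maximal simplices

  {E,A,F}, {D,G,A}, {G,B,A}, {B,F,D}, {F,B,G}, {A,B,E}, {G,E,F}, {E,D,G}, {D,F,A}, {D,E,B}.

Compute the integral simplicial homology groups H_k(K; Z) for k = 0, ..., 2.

We work with the vertex ordering A < B < D < E < F < G. The simplices of K, each written with vertices in increasing order, are:

  0-simplices (6): A, B, D, E, F, G
  1-simplices (15): AB, AD, AE, AF, AG, BD, BE, BF, BG, DE, DF, DG, EF, EG, FG
  2-simplices (10): ABE, ABG, ADF, ADG, AEF, BDE, BDF, BFG, DEG, EFG

Hence C_0 ≅ Z^6, C_1 ≅ Z^15, C_2 ≅ Z^10.

The boundary map ∂_1: C_1 → C_0 sends each edge [p,q] (with p < q) to q − p.
This gives a 6×15 integer matrix of rank 5; reducing to Smith normal form yields diagonal entries (1,1,1,1,1).

Boundary ∂_2: C_2 → C_1 acts by ∂[p,q,r] = [q,r] − [p,r] + [p,q]. For instance
  ∂BFG = FG − BG + BF,
  ∂AEF = EF − AF + AE.
The 15×10 boundary matrix has rank 10 and Smith normal form diag(1,1,1,1,1,1,1,1,1,2).

Computing H_k = (kernel of ∂_k) / (image of ∂_{k+1}):

  H_0: rank C_0 − rank ∂_1 = 6 − 5 = 1, and the invariant factors of ∂_1 are all 1, so H_0 ≅ Z.
  H_1: rank ker ∂_1 − rank ∂_2 = (15 − 5) − 10 = 0, and ∂_2 has invariant factor 2 > 1, so H_1 ≅ Z/2.
  H_2: rank ker ∂_2 − rank ∂_3 = (10 − 10) − 0 = 0, and there is no ∂_3, so H_2 ≅ 0.

H_0 ≅ Z,  H_1 ≅ Z/2,  H_2 = 0.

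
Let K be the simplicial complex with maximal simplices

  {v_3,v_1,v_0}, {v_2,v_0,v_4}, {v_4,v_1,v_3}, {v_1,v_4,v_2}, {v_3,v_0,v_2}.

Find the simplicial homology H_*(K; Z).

Fix the vertex order v_0 < v_1 < v_2 < v_3 < v_4 and write every simplex with vertices in increasing order. Then dim K = 2 and the simplices of K are:

  0-simplices (5): [v_0], [v_1], [v_2], [v_3], [v_4]
  1-simplices (10): [v_0,v_1], [v_0,v_2], [v_0,v_3], [v_0,v_4], [v_1,v_2], [v_1,v_3], [v_1,v_4], [v_2,v_3], [v_2,v_4], [v_3,v_4]
  2-simplices (5): [v_0,v_1,v_3], [v_0,v_2,v_3], [v_0,v_2,v_4], [v_1,v_2,v_4], [v_1,v_3,v_4]

so the chain groups are C_0 ≅ Z^5, C_1 ≅ Z^10, C_2 ≅ Z^5.

∂_1: C_1 → C_0 sends each edge [p,q] (with p < q) to q − p. For instance
  ∂[v_0,v_1] = [v_1] − [v_0].
This gives a 5×10 integer matrix of rank 4; reducing to Smith normal form yields diagonal entries (1,1,1,1).

∂_2: C_2 → C_1 sends each 2-simplex [p,q,r] to [q,r] − [p,r] + [p,q]. For instance
  ∂[v_0,v_2,v_3] = [v_2,v_3] − [v_0,v_3] + [v_0,v_2],
  ∂[v_1,v_3,v_4] = [v_3,v_4] − [v_1,v_4] + [v_1,v_3].
This gives a 10×5 integer matrix of rank 5; reducing to Smith normal form yields diagonal entries (1,1,1,1,1).

Now H_k = ker ∂_k / im ∂_{k+1}, so:

  H_0: rank C_0 − rank ∂_1 = 5 − 4 = 1, and the invariant factors of ∂_1 are all 1, so H_0 = Z.
  H_1: rank ker ∂_1 − rank ∂_2 = (10 − 4) − 5 = 1, and the invariant factors of ∂_2 are all 1, so H_1 = Z.
  H_2: rank ker ∂_2 − rank ∂_3 = (5 − 5) − 0 = 0, and there is no ∂_3, so H_2 = 0.

As a check, the Euler characteristic is 5 − 10 + 5 = 0, which agrees with 1 − 1 + 0 = 0.

H_0 = Z,  H_1 = Z,  H_2 = 0.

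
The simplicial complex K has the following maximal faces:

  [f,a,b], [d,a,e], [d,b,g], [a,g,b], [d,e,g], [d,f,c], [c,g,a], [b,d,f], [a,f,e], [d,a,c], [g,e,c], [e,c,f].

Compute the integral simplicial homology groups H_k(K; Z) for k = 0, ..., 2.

Take the total order a < b < c < d < e < f < g on the vertex set. Then K (dimension 2) consists of the simplices:

  0-simplices (7): a, b, c, d, e, f, g
  1-simplices (18): ab, ac, ad, ae, af, ag, bd, bf, bg, cd, ce, cf, cg, de, df, dg, ef, eg
  2-simplices (12): abf, abg, acd, acg, ade, aef, bdf, bdg, cdf, cef, ceg, deg

so the chain groups are C_0 ≅ Z^7, C_1 ≅ Z^18, C_2 ≅ Z^12.

∂_1: C_1 → C_0 maps an edge to its endpoints' difference, ∂[p,q] = q − p.
As a 7×18 matrix over Z this has rank 6, with invariant factors (1,1,1,1,1,1).

The boundary map ∂_2: C_2 → C_1 sends each 2-simplex [p,q,r] to [q,r] − [p,r] + [p,q]. For instance
  ∂cdf = df − cf + cd,
  ∂cef = ef − cf + ce.
The resulting 18×12 matrix has rank 12, and its Smith normal form has invariant factors (1,1,1,1,1,1,1,1,1,1,1,2).

Computing H_k = (kernel of ∂_k) / (image of ∂_{k+1}):

  H_0: rank C_0 − rank ∂_1 = 7 − 6 = 1, and the invariant factors of ∂_1 are all 1, so H_0 = Z.
  H_1: rank ker ∂_1 − rank ∂_2 = (18 − 6) − 12 = 0, and ∂_2 has invariant factor 2 > 1, so H_1 = Z_2.
  H_2: rank ker ∂_2 − rank ∂_3 = (12 − 12) − 0 = 0, and there is no ∂_3, so H_2 = 0.

H_0 = Z,  H_1 = Z_2,  H_2 = 0.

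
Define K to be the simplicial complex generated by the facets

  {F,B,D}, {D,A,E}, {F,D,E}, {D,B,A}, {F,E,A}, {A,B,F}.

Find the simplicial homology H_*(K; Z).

Fix the vertex order A < B < D < E < F and write every simplex with vertices in increasing order. Then dim K = 2 and the simplices of K are:

  0-simplices (5): A, B, D, E, F
  1-simplices (9): AB, AD, AE, AF, BD, BF, DE, DF, EF
  2-simplices (6): ABD, ABF, ADE, AEF, BDF, DEF

so the chain groups are C_0 ≅ Z^5, C_1 ≅ Z^9, C_2 ≅ Z^6.

Boundary ∂_1: C_1 → C_0 is given by ∂[p,q] = [q] − [p]. For instance
  ∂AB = B − A.
This gives a 5×9 integer matrix of rank 4; reducing to Smith normal form yields diagonal entries (1,1,1,1).

∂_2: C_2 → C_1 sends each 2-simplex [p,q,r] to [q,r] − [p,r] + [p,q]. For instance
  ∂ADE = DE − AE + AD,
  ∂DEF = EF − DF + DE.
This gives a 9×6 integer matrix of rank 5; reducing to Smith normal form yields diagonal entries (1,1,1,1,1).

Now H_k = ker ∂_k / im ∂_{k+1}, so:

  H_0: rank C_0 − rank ∂_1 = 5 − 4 = 1, and the invariant factors of ∂_1 are all 1, so H_0 ≅ Z.
  H_1: rank ker ∂_1 − rank ∂_2 = (9 − 4) − 5 = 0, and the invariant factors of ∂_2 are all 1, so H_1 ≅ 0.
  H_2: rank ker ∂_2 − rank ∂_3 = (6 − 5) − 0 = 1, and there is no ∂_3, so H_2 ≅ Z.

H_0 ≅ Z,  H_1 = 0,  H_2 ≅ Z.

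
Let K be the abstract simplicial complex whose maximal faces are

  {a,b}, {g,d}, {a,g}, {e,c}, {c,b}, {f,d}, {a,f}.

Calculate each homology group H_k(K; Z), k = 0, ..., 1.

H_0 = Z,  H_1 = Z.

Fix the vertex order a < b < c < d < e < f < g and write every simplex with vertices in increasing order. Then dim K = 1 and the simplices of K are:

  0-simplices (7): a, b, c, d, e, f, g
  1-simplices (7): ab, af, ag, bc, ce, df, dg

so the chain groups are C_0 ≅ Z^7, C_1 ≅ Z^7.

The boundary map ∂_1: C_1 → C_0 maps an edge to its endpoints' difference, ∂[p,q] = q − p. For instance
  ∂ce = e − c.
The 7×7 boundary matrix has rank 6 and Smith normal form diag(1,1,1,1,1,1).

Computing H_k = (kernel of ∂_k) / (image of ∂_{k+1}):

  H_0: rank C_0 − rank ∂_1 = 7 − 6 = 1, and the invariant factors of ∂_1 are all 1, so H_0 ≅ Z.
  H_1: rank ker ∂_1 − rank ∂_2 = (7 − 6) − 0 = 1, and there is no ∂_2, so H_1 ≅ Z.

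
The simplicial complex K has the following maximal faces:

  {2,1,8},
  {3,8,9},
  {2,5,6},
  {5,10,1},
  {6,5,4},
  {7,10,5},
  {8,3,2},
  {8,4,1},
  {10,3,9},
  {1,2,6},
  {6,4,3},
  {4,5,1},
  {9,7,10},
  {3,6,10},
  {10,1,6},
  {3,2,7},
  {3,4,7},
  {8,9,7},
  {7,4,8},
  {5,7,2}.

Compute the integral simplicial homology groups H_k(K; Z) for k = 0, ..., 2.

H_0 ≅ Z,  H_1 ≅ Z × Z/2,  H_2 = 0.

Take the total order 1 < 2 < 3 < 4 < 5 < 6 < 7 < 8 < 9 < 10 on the vertex set. Then K (dimension 2) consists of the simplices:

  0-simplices (10): [1], [2], [3], [4], [5], [6], [7], [8], [9], [10]
  1-simplices (30): (30 of them)
  2-simplices (20): (20 of them)

Hence C_0 ≅ Z^10, C_1 ≅ Z^30, C_2 ≅ Z^20.

Boundary ∂_1: C_1 → C_0 maps an edge to its endpoints' difference, ∂[p,q] = q − p. For instance
  ∂[1,10] = [10] − [1].
The resulting 10×30 matrix has rank 9, and its Smith normal form has invariant factors (1,1,1,1,1,1,1,1,1).

The boundary map ∂_2: C_2 → C_1 sends each 2-simplex [p,q,r] to [q,r] − [p,r] + [p,q]. For instance
  ∂[1,2,8] = [2,8] − [1,8] + [1,2],
  ∂[5,7,10] = [7,10] − [5,10] + [5,7].
The resulting 30×20 matrix has rank 20, and its Smith normal form has invariant factors (1,1,1,1,1,1,1,1,1,1,1,1,1,1,1,1,1,1,1,2).

Computing H_k = (kernel of ∂_k) / (image of ∂_{k+1}):

  H_0: rank C_0 − rank ∂_1 = 10 − 9 = 1, and the invariant factors of ∂_1 are all 1, so H_0 = Z.
  H_1: rank ker ∂_1 − rank ∂_2 = (30 − 9) − 20 = 1, and ∂_2 has invariant factor 2 > 1, so H_1 = Z × Z/2.
  H_2: rank ker ∂_2 − rank ∂_3 = (20 − 20) − 0 = 0, and there is no ∂_3, so H_2 = 0.

As a check, the Euler characteristic is 10 − 30 + 20 = 0, which agrees with 1 − 1 + 0 = 0.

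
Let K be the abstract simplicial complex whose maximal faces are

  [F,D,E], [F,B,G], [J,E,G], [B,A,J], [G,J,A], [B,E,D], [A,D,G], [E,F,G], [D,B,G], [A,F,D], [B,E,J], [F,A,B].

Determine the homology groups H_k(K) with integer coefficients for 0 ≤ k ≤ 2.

We work with the vertex ordering A < B < D < E < F < G < J. The simplices of K, each written with vertices in increasing order, are:

  0-simplices (7): A, B, D, E, F, G, J
  1-simplices (18): AB, AD, AF, AG, AJ, BD, BE, BF, BG, BJ, DE, DF, DG, EF, EG, EJ, FG, GJ
  2-simplices (12): ABF, ABJ, ADF, ADG, AGJ, BDE, BDG, BEJ, BFG, DEF, EFG, EGJ

giving chain groups C_0 ≅ Z^7, C_1 ≅ Z^18, C_2 ≅ Z^12.

Boundary ∂_1: C_1 → C_0 sends each edge [p,q] (with p < q) to q − p.
As a 7×18 matrix over Z this has rank 6, with invariant factors (1,1,1,1,1,1).

The boundary map ∂_2: C_2 → C_1 maps a triangle to the signed sum of its edges. For instance
  ∂ADG = DG − AG + AD,
  ∂BFG = FG − BG + BF.
The 18×12 boundary matrix has rank 12 and Smith normal form diag(1,1,1,1,1,1,1,1,1,1,1,2).

Computing H_k = (kernel of ∂_k) / (image of ∂_{k+1}):

  H_0: rank C_0 − rank ∂_1 = 7 − 6 = 1, and the invariant factors of ∂_1 are all 1, so H_0 = Z.
  H_1: rank ker ∂_1 − rank ∂_2 = (18 − 6) − 12 = 0, and ∂_2 has invariant factor 2 > 1, so H_1 = Z/2Z.
  H_2: rank ker ∂_2 − rank ∂_3 = (12 − 12) − 0 = 0, and there is no ∂_3, so H_2 = 0.

(K is a triangulation of the real projective plane RP^2.)

H_0 = Z,  H_1 = Z/2Z,  H_2 = 0.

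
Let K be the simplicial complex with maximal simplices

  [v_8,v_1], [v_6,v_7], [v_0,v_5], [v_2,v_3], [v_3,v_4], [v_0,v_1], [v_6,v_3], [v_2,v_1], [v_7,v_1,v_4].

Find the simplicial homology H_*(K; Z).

K has 9 vertices, 11 edges, 1 triangle.
rank ∂_0 = 0, rank ∂_1 = 8 ⇒ b_0 = 9 − 0 − 8 = 1; all invariant factors of ∂_1 are 1 so no torsion. So H_0 = Z.
rank ∂_1 = 8, rank ∂_2 = 1 ⇒ b_1 = 11 − 8 − 1 = 2; all invariant factors of ∂_2 are 1 so no torsion. So H_1 = Z^2.
rank ∂_2 = 1, rank ∂_3 = 0 ⇒ b_2 = 1 − 1 − 0 = 0. So H_2 = 0.

H_0 ≅ Z,  H_1 ≅ Z^2,  H_2 = 0.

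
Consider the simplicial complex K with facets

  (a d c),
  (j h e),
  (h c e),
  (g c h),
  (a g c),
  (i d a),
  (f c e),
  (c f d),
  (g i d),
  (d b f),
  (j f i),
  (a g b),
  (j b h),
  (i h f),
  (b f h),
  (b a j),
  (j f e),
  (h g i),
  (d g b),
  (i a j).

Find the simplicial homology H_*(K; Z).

We work with the vertex ordering a < b < c < d < e < f < g < h < i < j. The simplices of K, each written with vertices in increasing order, are:

  0-simplices (10): a, b, c, d, e, f, g, h, i, j
  1-simplices (30): ab, ac, ad, ag, ai, aj, bd, bf, bg, bh, bj, cd, ce, cf, cg, ch, df, dg, di, ef, eh, ej, fh, fi, fj, gh, gi, hi, hj, ij
  2-simplices (20): abg, abj, acd, acg, adi, aij, bdf, bdg, bfh, bhj, cdf, cef, ceh, cgh, dgi, efj, ehj, fhi, fij, ghi

giving chain groups C_0 ≅ Z^10, C_1 ≅ Z^30, C_2 ≅ Z^20.

∂_1: C_1 → C_0 maps an edge to its endpoints' difference, ∂[p,q] = q − p. For instance
  ∂bg = g − b.
The resulting 10×30 matrix has rank 9, and its Smith normal form has invariant factors (1,1,1,1,1,1,1,1,1).

∂_2: C_2 → C_1 sends each 2-simplex [p,q,r] to [q,r] − [p,r] + [p,q]. For instance
  ∂cgh = gh − ch + cg,
  ∂fij = ij − fj + fi.
This gives a 30×20 integer matrix of rank 20; reducing to Smith normal form yields diagonal entries (1,1,1,1,1,1,1,1,1,1,1,1,1,1,1,1,1,1,1,2).

Now H_k = ker ∂_k / im ∂_{k+1}, so:

  H_0: rank C_0 − rank ∂_1 = 10 − 9 = 1, and the invariant factors of ∂_1 are all 1, so H_0 = Z.
  H_1: rank ker ∂_1 − rank ∂_2 = (30 − 9) − 20 = 1, and ∂_2 has invariant factor 2 > 1, so H_1 = Z ⊕ Z_2.
  H_2: rank ker ∂_2 − rank ∂_3 = (20 − 20) − 0 = 0, and there is no ∂_3, so H_2 = 0.

H_0 ≅ Z,  H_1 ≅ Z ⊕ Z_2,  H_2 = 0.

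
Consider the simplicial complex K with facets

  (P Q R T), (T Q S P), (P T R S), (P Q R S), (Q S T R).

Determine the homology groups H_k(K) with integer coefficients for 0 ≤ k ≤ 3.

We work with the vertex ordering P < Q < R < S < T. The simplices of K, each written with vertices in increasing order, are:

  0-simplices (5): P, Q, R, S, T
  1-simplices (10): PQ, PR, PS, PT, QR, QS, QT, RS, RT, ST
  2-simplices (10): PQR, PQS, PQT, PRS, PRT, PST, QRS, QRT, QST, RST
  3-simplices (5): PQRS, PQRT, PQST, PRST, QRST

so the chain groups are C_0 ≅ Z^5, C_1 ≅ Z^10, C_2 ≅ Z^10, C_3 ≅ Z^5.

Boundary ∂_1: C_1 → C_0 is given by ∂[p,q] = [q] − [p]. For instance
  ∂QR = R − Q.
This gives a 5×10 integer matrix of rank 4; reducing to Smith normal form yields diagonal entries (1,1,1,1).

Boundary ∂_2: C_2 → C_1 sends each 2-simplex [p,q,r] to [q,r] − [p,r] + [p,q]. For instance
  ∂PQR = QR − PR + PQ,
  ∂PQT = QT − PT + PQ.
The resulting 10×10 matrix has rank 6, and its Smith normal form has invariant factors (1,1,1,1,1,1).

The boundary map ∂_3: C_3 → C_2 sends each 3-simplex σ to the alternating sum Σ_i (−1)^i (σ with its i-th vertex removed). For instance
  ∂PQST = QST − PST + PQT − PQS,
  ∂PRST = RST − PST + PRT − PRS.
The 10×5 boundary matrix has rank 4 and Smith normal form diag(1,1,1,1).

Now H_k = ker ∂_k / im ∂_{k+1}, so:

  H_0: rank C_0 − rank ∂_1 = 5 − 4 = 1, and the invariant factors of ∂_1 are all 1, so H_0 = Z.
  H_1: rank ker ∂_1 − rank ∂_2 = (10 − 4) − 6 = 0, and the invariant factors of ∂_2 are all 1, so H_1 = 0.
  H_2: rank ker ∂_2 − rank ∂_3 = (10 − 6) − 4 = 0, and the invariant factors of ∂_3 are all 1, so H_2 = 0.
  H_3: rank ker ∂_3 − rank ∂_4 = (5 − 4) − 0 = 1, and there is no ∂_4, so H_3 = Z.

(K is a triangulation of the 3-sphere S^3.)

H_0 = Z,  H_1 = 0,  H_2 = 0,  H_3 = Z.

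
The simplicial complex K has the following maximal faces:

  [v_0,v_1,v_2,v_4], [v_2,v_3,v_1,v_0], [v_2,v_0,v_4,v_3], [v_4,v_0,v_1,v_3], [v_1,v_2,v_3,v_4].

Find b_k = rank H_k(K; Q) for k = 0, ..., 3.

Fix the vertex order v_0 < v_1 < v_2 < v_3 < v_4 and write every simplex with vertices in increasing order. Then dim K = 3 and the simplices of K are:

  0-simplices (5): [v_0], [v_1], [v_2], [v_3], [v_4]
  1-simplices (10): [v_0,v_1], [v_0,v_2], [v_0,v_3], [v_0,v_4], [v_1,v_2], [v_1,v_3], [v_1,v_4], [v_2,v_3], [v_2,v_4], [v_3,v_4]
  2-simplices (10): [v_0,v_1,v_2], [v_0,v_1,v_3], [v_0,v_1,v_4], [v_0,v_2,v_3], [v_0,v_2,v_4], [v_0,v_3,v_4], [v_1,v_2,v_3], [v_1,v_2,v_4], [v_1,v_3,v_4], [v_2,v_3,v_4]
  3-simplices (5): [v_0,v_1,v_2,v_3], [v_0,v_1,v_2,v_4], [v_0,v_1,v_3,v_4], [v_0,v_2,v_3,v_4], [v_1,v_2,v_3,v_4]

giving chain groups C_0 ≅ Z^5, C_1 ≅ Z^10, C_2 ≅ Z^10, C_3 ≅ Z^5.

The boundary map ∂_1: C_1 → C_0 sends each edge [p,q] (with p < q) to q − p. For instance
  ∂[v_0,v_4] = [v_4] − [v_0].
The resulting 5×10 matrix has rank 4, and its Smith normal form has invariant factors (1,1,1,1).

The boundary map ∂_2: C_2 → C_1 acts by ∂[p,q,r] = [q,r] − [p,r] + [p,q]. For instance
  ∂[v_0,v_2,v_4] = [v_2,v_4] − [v_0,v_4] + [v_0,v_2],
  ∂[v_0,v_2,v_3] = [v_2,v_3] − [v_0,v_3] + [v_0,v_2].
As a 10×10 matrix over Z this has rank 6, with invariant factors (1,1,1,1,1,1).

The boundary map ∂_3: C_3 → C_2 sends each 3-simplex σ to the alternating sum Σ_i (−1)^i (σ with its i-th vertex removed). For instance
  ∂[v_0,v_1,v_2,v_4] = [v_1,v_2,v_4] − [v_0,v_2,v_4] + [v_0,v_1,v_4] − [v_0,v_1,v_2],
  ∂[v_0,v_1,v_2,v_3] = [v_1,v_2,v_3] − [v_0,v_2,v_3] + [v_0,v_1,v_3] − [v_0,v_1,v_2].
The resulting 10×5 matrix has rank 4, and its Smith normal form has invariant factors (1,1,1,1).

Computing H_k = (kernel of ∂_k) / (image of ∂_{k+1}):

  H_0: rank C_0 − rank ∂_1 = 5 − 4 = 1, and the invariant factors of ∂_1 are all 1, so H_0 ≅ Z.
  H_1: rank ker ∂_1 − rank ∂_2 = (10 − 4) − 6 = 0, and the invariant factors of ∂_2 are all 1, so H_1 ≅ 0.
  H_2: rank ker ∂_2 − rank ∂_3 = (10 − 6) − 4 = 0, and the invariant factors of ∂_3 are all 1, so H_2 ≅ 0.
  H_3: rank ker ∂_3 − rank ∂_4 = (5 − 4) − 0 = 1, and there is no ∂_4, so H_3 ≅ Z.

Hence the Betti numbers are b_0 = 1, b_1 = 0, b_2 = 0, b_3 = 1.

b_0 = 1, b_1 = 0, b_2 = 0, b_3 = 1.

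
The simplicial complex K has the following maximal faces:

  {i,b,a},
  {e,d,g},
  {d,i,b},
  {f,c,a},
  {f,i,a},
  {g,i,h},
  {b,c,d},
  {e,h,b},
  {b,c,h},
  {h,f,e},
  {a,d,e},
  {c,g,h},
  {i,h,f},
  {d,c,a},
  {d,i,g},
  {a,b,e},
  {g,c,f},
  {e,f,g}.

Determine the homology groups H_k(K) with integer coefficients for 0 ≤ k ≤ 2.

H_0 = Z,  H_1 = Z ⊕ Z/2,  H_2 = 0.

Order the vertices as a < b < c < d < e < f < g < h < i. Listing each simplex with vertices in this order, K has dimension 2 with simplices:

  0-simplices (9): a, b, c, d, e, f, g, h, i
  1-simplices (27): ab, ac, ad, ae, af, ai, bc, bd, be, bh, bi, cd, cf, cg, ch, de, dg, di, ef, eg, eh, fg, fh, fi, gh, gi, hi
  2-simplices (18): abe, abi, acd, acf, ade, afi, bcd, bch, bdi, beh, cfg, cgh, deg, dgi, efg, efh, fhi, ghi

giving chain groups C_0 ≅ Z^9, C_1 ≅ Z^27, C_2 ≅ Z^18.

The boundary map ∂_1: C_1 → C_0 maps an edge to its endpoints' difference, ∂[p,q] = q − p. For instance
  ∂dg = g − d.
The resulting 9×27 matrix has rank 8, and its Smith normal form has invariant factors (1,1,1,1,1,1,1,1).

Boundary ∂_2: C_2 → C_1 acts by ∂[p,q,r] = [q,r] − [p,r] + [p,q]. For instance
  ∂bdi = di − bi + bd,
  ∂abi = bi − ai + ab.
This gives a 27×18 integer matrix of rank 18; reducing to Smith normal form yields diagonal entries (1,1,1,1,1,1,1,1,1,1,1,1,1,1,1,1,1,2).

Now H_k = ker ∂_k / im ∂_{k+1}, so:

  H_0: rank C_0 − rank ∂_1 = 9 − 8 = 1, and the invariant factors of ∂_1 are all 1, so H_0 = Z.
  H_1: rank ker ∂_1 − rank ∂_2 = (27 − 8) − 18 = 1, and ∂_2 has invariant factor 2 > 1, so H_1 = Z ⊕ Z/2.
  H_2: rank ker ∂_2 − rank ∂_3 = (18 − 18) − 0 = 0, and there is no ∂_3, so H_2 = 0.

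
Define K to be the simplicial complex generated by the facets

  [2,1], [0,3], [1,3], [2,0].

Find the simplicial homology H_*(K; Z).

H_0 = Z,  H_1 = Z.

Take the total order 0 < 1 < 2 < 3 on the vertex set. Then K (dimension 1) consists of the simplices:

  0-simplices (4): [0], [1], [2], [3]
  1-simplices (4): [0,2], [0,3], [1,2], [1,3]

so the chain groups are C_0 ≅ Z^4, C_1 ≅ Z^4.

The boundary map ∂_1: C_1 → C_0 is given by ∂[p,q] = [q] − [p]. For instance
  ∂[0,2] = [2] − [0].
The resulting 4×4 matrix has rank 3, and its Smith normal form has invariant factors (1,1,1).

Reading off H_k = ker ∂_k / im ∂_{k+1}:

  H_0: rank C_0 − rank ∂_1 = 4 − 3 = 1, and the invariant factors of ∂_1 are all 1, so H_0 = Z.
  H_1: rank ker ∂_1 − rank ∂_2 = (4 − 3) − 0 = 1, and there is no ∂_2, so H_1 = Z.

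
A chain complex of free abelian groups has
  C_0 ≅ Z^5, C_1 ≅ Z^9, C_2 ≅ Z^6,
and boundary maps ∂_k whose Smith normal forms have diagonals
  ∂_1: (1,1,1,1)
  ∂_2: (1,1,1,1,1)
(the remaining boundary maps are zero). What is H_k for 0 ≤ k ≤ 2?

H_0 ≅ Z,  H_1 = 0,  H_2 ≅ Z.

H_0: b_0 = 5 − 0 − 4 = 1; torsion from ∂_1 factors > 1: none. So H_0 ≅ Z.
H_1: b_1 = 9 − 4 − 5 = 0; torsion from ∂_2 factors > 1: none. So H_1 ≅ 0.
H_2: b_2 = 6 − 5 − 0 = 1; torsion from ∂_3 factors > 1: none. So H_2 ≅ Z.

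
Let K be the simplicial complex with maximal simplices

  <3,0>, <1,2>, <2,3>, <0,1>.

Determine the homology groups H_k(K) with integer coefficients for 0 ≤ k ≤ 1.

H_0 ≅ Z,  H_1 ≅ Z.

Take the total order 0 < 1 < 2 < 3 on the vertex set. Then K (dimension 1) consists of the simplices:

  0-simplices (4): [0], [1], [2], [3]
  1-simplices (4): [0,1], [0,3], [1,2], [2,3]

so the chain groups are C_0 ≅ Z^4, C_1 ≅ Z^4.

The boundary map ∂_1: C_1 → C_0 sends each edge [p,q] (with p < q) to q − p.
This gives a 4×4 integer matrix of rank 3; reducing to Smith normal form yields diagonal entries (1,1,1).

Computing H_k = (kernel of ∂_k) / (image of ∂_{k+1}):

  H_0: rank C_0 − rank ∂_1 = 4 − 3 = 1, and the invariant factors of ∂_1 are all 1, so H_0 ≅ Z.
  H_1: rank ker ∂_1 − rank ∂_2 = (4 − 3) − 0 = 1, and there is no ∂_2, so H_1 ≅ Z.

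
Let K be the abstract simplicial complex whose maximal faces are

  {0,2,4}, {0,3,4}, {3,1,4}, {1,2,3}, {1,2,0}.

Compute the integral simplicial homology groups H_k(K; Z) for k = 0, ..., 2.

We work with the vertex ordering 0 < 1 < 2 < 3 < 4. The simplices of K, each written with vertices in increasing order, are:

  0-simplices (5): [0], [1], [2], [3], [4]
  1-simplices (10): [0,1], [0,2], [0,3], [0,4], [1,2], [1,3], [1,4], [2,3], [2,4], [3,4]
  2-simplices (5): [0,1,2], [0,2,4], [0,3,4], [1,2,3], [1,3,4]

Hence C_0 ≅ Z^5, C_1 ≅ Z^10, C_2 ≅ Z^5.

∂_1: C_1 → C_0 is given by ∂[p,q] = [q] − [p]. For instance
  ∂[2,3] = [3] − [2].
The 5×10 boundary matrix has rank 4 and Smith normal form diag(1,1,1,1).

∂_2: C_2 → C_1 maps a triangle to the signed sum of its edges. For instance
  ∂[1,2,3] = [2,3] − [1,3] + [1,2],
  ∂[0,2,4] = [2,4] − [0,4] + [0,2].
The 10×5 boundary matrix has rank 5 and Smith normal form diag(1,1,1,1,1).

Now H_k = ker ∂_k / im ∂_{k+1}, so:

  H_0: rank C_0 − rank ∂_1 = 5 − 4 = 1, and the invariant factors of ∂_1 are all 1, so H_0 ≅ Z.
  H_1: rank ker ∂_1 − rank ∂_2 = (10 − 4) − 5 = 1, and the invariant factors of ∂_2 are all 1, so H_1 ≅ Z.
  H_2: rank ker ∂_2 − rank ∂_3 = (5 − 5) − 0 = 0, and there is no ∂_3, so H_2 ≅ 0.

H_0 = Z,  H_1 = Z,  H_2 = 0.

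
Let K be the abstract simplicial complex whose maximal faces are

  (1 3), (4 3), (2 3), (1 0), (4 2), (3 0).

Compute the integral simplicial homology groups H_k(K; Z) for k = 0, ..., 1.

H_0 ≅ Z,  H_1 ≅ Z^2.

Order the vertices as 0 < 1 < 2 < 3 < 4. Listing each simplex with vertices in this order, K has dimension 1 with simplices:

  0-simplices (5): [0], [1], [2], [3], [4]
  1-simplices (6): [0,1], [0,3], [1,3], [2,3], [2,4], [3,4]

giving chain groups C_0 ≅ Z^5, C_1 ≅ Z^6.

Boundary ∂_1: C_1 → C_0 is given by ∂[p,q] = [q] − [p].
The 5×6 boundary matrix has rank 4 and Smith normal form diag(1,1,1,1).

Reading off H_k = ker ∂_k / im ∂_{k+1}:

  H_0: rank C_0 − rank ∂_1 = 5 − 4 = 1, and the invariant factors of ∂_1 are all 1, so H_0 ≅ Z.
  H_1: rank ker ∂_1 − rank ∂_2 = (6 − 4) − 0 = 2, and there is no ∂_2, so H_1 ≅ Z^2.

As a check, the Euler characteristic is 5 − 6 = -1, which agrees with 1 − 2 = -1.
(K is a triangulation of a wedge of 2 circles.)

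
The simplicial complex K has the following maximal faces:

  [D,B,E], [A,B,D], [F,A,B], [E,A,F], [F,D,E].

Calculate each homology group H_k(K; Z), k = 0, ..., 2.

We work with the vertex ordering A < B < D < E < F. The simplices of K, each written with vertices in increasing order, are:

  0-simplices (5): A, B, D, E, F
  1-simplices (10): AB, AD, AE, AF, BD, BE, BF, DE, DF, EF
  2-simplices (5): ABD, ABF, AEF, BDE, DEF

giving chain groups C_0 ≅ Z^5, C_1 ≅ Z^10, C_2 ≅ Z^5.

∂_1: C_1 → C_0 sends each edge [p,q] (with p < q) to q − p. For instance
  ∂AB = B − A.
As a 5×10 matrix over Z this has rank 4, with invariant factors (1,1,1,1).

∂_2: C_2 → C_1 sends each 2-simplex [p,q,r] to [q,r] − [p,r] + [p,q]. For instance
  ∂AEF = EF − AF + AE,
  ∂DEF = EF − DF + DE.
The resulting 10×5 matrix has rank 5, and its Smith normal form has invariant factors (1,1,1,1,1).

Computing H_k = (kernel of ∂_k) / (image of ∂_{k+1}):

  H_0: rank C_0 − rank ∂_1 = 5 − 4 = 1, and the invariant factors of ∂_1 are all 1, so H_0 ≅ Z.
  H_1: rank ker ∂_1 − rank ∂_2 = (10 − 4) − 5 = 1, and the invariant factors of ∂_2 are all 1, so H_1 ≅ Z.
  H_2: rank ker ∂_2 − rank ∂_3 = (5 − 5) − 0 = 0, and there is no ∂_3, so H_2 ≅ 0.

As a check, the Euler characteristic is 5 − 10 + 5 = 0, which agrees with 1 − 1 + 0 = 0.

H_0 ≅ Z,  H_1 ≅ Z,  H_2 = 0.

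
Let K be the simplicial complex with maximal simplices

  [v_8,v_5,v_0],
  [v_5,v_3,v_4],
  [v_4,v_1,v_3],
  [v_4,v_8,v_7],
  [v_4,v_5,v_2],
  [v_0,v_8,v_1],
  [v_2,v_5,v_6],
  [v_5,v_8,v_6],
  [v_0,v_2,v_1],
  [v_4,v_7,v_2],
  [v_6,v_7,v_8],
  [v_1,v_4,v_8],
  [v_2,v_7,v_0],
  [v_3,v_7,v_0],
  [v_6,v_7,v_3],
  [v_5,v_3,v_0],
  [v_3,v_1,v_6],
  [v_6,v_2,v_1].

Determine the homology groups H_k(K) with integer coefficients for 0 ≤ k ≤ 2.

We work with the vertex ordering v_0 < v_1 < v_2 < v_3 < v_4 < v_5 < v_6 < v_7 < v_8. The simplices of K, each written with vertices in increasing order, are:

  0-simplices (9): [v_0], [v_1], [v_2], [v_3], [v_4], [v_5], [v_6], [v_7], [v_8]
  1-simplices (27): (27 of them)
  2-simplices (18): (18 of them)

Hence C_0 ≅ Z^9, C_1 ≅ Z^27, C_2 ≅ Z^18.

The boundary map ∂_1: C_1 → C_0 maps an edge to its endpoints' difference, ∂[p,q] = q − p.
As a 9×27 matrix over Z this has rank 8, with invariant factors (1,1,1,1,1,1,1,1).

The boundary map ∂_2: C_2 → C_1 acts by ∂[p,q,r] = [q,r] − [p,r] + [p,q]. For instance
  ∂[v_1,v_3,v_4] = [v_3,v_4] − [v_1,v_4] + [v_1,v_3],
  ∂[v_2,v_4,v_5] = [v_4,v_5] − [v_2,v_5] + [v_2,v_4].
The resulting 27×18 matrix has rank 17, and its Smith normal form has invariant factors (1,1,1,1,1,1,1,1,1,1,1,1,1,1,1,1,1).

Now H_k = ker ∂_k / im ∂_{k+1}, so:

  H_0: rank C_0 − rank ∂_1 = 9 − 8 = 1, and the invariant factors of ∂_1 are all 1, so H_0 = Z.
  H_1: rank ker ∂_1 − rank ∂_2 = (27 − 8) − 17 = 2, and the invariant factors of ∂_2 are all 1, so H_1 = Z^2.
  H_2: rank ker ∂_2 − rank ∂_3 = (18 − 17) − 0 = 1, and there is no ∂_3, so H_2 = Z.

As a check, the Euler characteristic is 9 − 27 + 18 = 0, which agrees with 1 − 2 + 1 = 0.

H_0 ≅ Z,  H_1 ≅ Z^2,  H_2 ≅ Z.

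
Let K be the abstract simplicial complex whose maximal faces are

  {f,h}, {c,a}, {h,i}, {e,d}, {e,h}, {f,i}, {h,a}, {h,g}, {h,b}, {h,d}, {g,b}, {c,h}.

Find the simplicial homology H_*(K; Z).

Order the vertices as a < b < c < d < e < f < g < h < i. Listing each simplex with vertices in this order, K has dimension 1 with simplices:

  0-simplices (9): a, b, c, d, e, f, g, h, i
  1-simplices (12): ac, ah, bg, bh, ch, de, dh, eh, fh, fi, gh, hi

giving chain groups C_0 ≅ Z^9, C_1 ≅ Z^12.

Boundary ∂_1: C_1 → C_0 maps an edge to its endpoints' difference, ∂[p,q] = q − p. For instance
  ∂bh = h − b.
As a 9×12 matrix over Z this has rank 8, with invariant factors (1,1,1,1,1,1,1,1).

Reading off H_k = ker ∂_k / im ∂_{k+1}:

  H_0: rank C_0 − rank ∂_1 = 9 − 8 = 1, and the invariant factors of ∂_1 are all 1, so H_0 = Z.
  H_1: rank ker ∂_1 − rank ∂_2 = (12 − 8) − 0 = 4, and there is no ∂_2, so H_1 = Z^4.

(K is a triangulation of a wedge of 4 circles.)

H_0 ≅ Z,  H_1 ≅ Z^4.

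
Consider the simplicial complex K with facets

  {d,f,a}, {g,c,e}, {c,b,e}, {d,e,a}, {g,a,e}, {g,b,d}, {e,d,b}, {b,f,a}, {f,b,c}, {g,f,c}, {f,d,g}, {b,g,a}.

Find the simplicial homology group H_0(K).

Take the total order a < b < c < d < e < f < g on the vertex set. Then K (dimension 2) consists of the simplices:

  0-simplices (7): a, b, c, d, e, f, g
  1-simplices (18): ab, ad, ae, af, ag, bc, bd, be, bf, bg, ce, cf, cg, de, df, dg, eg, fg
  2-simplices (12): abf, abg, ade, adf, aeg, bce, bcf, bde, bdg, ceg, cfg, dfg

Hence C_0 ≅ Z^7, C_1 ≅ Z^18, C_2 ≅ Z^12.

∂_1: C_1 → C_0 sends each edge [p,q] (with p < q) to q − p. For instance
  ∂fg = g − f.
The resulting 7×18 matrix has rank 6, and its Smith normal form has invariant factors (1,1,1,1,1,1).

Boundary ∂_2: C_2 → C_1 maps a triangle to the signed sum of its edges. For instance
  ∂ceg = eg − cg + ce,
  ∂bdg = dg − bg + bd.
The resulting 18×12 matrix has rank 12, and its Smith normal form has invariant factors (1,1,1,1,1,1,1,1,1,1,1,2).

From H_k ≅ ker(∂_k) / im(∂_{k+1}) we obtain:

  H_0: rank C_0 − rank ∂_1 = 7 − 6 = 1, and the invariant factors of ∂_1 are all 1, so H_0 = Z.

H_0 ≅ Z.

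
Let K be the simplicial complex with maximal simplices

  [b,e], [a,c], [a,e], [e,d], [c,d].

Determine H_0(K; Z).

We work with the vertex ordering a < b < c < d < e. The simplices of K, each written with vertices in increasing order, are:

  0-simplices (5): a, b, c, d, e
  1-simplices (5): ac, ae, be, cd, de

Hence C_0 ≅ Z^5, C_1 ≅ Z^5.

∂_1: C_1 → C_0 sends each edge [p,q] (with p < q) to q − p. For instance
  ∂ac = c − a.
The resulting 5×5 matrix has rank 4, and its Smith normal form has invariant factors (1,1,1,1).

Reading off H_k = ker ∂_k / im ∂_{k+1}:

  H_0: rank C_0 − rank ∂_1 = 5 − 4 = 1, and the invariant factors of ∂_1 are all 1, so H_0 = Z.

H_0 = Z.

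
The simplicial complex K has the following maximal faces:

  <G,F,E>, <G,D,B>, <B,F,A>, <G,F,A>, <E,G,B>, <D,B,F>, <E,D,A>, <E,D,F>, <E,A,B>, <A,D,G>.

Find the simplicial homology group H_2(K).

H_2 ≅ 0.

Take the total order A < B < D < E < F < G on the vertex set. Then K (dimension 2) consists of the simplices:

  0-simplices (6): A, B, D, E, F, G
  1-simplices (15): AB, AD, AE, AF, AG, BD, BE, BF, BG, DE, DF, DG, EF, EG, FG
  2-simplices (10): ABE, ABF, ADE, ADG, AFG, BDF, BDG, BEG, DEF, EFG

so the chain groups are C_0 ≅ Z^6, C_1 ≅ Z^15, C_2 ≅ Z^10.

The boundary map ∂_1: C_1 → C_0 is given by ∂[p,q] = [q] − [p]. For instance
  ∂BE = E − B.
As a 6×15 matrix over Z this has rank 5, with invariant factors (1,1,1,1,1).

Boundary ∂_2: C_2 → C_1 sends each 2-simplex [p,q,r] to [q,r] − [p,r] + [p,q]. For instance
  ∂DEF = EF − DF + DE,
  ∂BDG = DG − BG + BD.
The 15×10 boundary matrix has rank 10 and Smith normal form diag(1,1,1,1,1,1,1,1,1,2).

From H_k ≅ ker(∂_k) / im(∂_{k+1}) we obtain:

  H_2: rank ker ∂_2 − rank ∂_3 = (10 − 10) − 0 = 0, and there is no ∂_3, so H_2 ≅ 0.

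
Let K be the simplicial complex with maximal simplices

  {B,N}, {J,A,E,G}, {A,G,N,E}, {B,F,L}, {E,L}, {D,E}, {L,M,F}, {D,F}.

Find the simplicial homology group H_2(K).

Order the vertices as A < B < D < E < F < G < J < L < M < N. Listing each simplex with vertices in this order, K has dimension 3 with simplices:

  0-simplices (10): A, B, D, E, F, G, J, L, M, N
  1-simplices (18): AE, AG, AJ, AN, BF, BL, BN, DE, DF, EG, EJ, EL, EN, FL, FM, GJ, GN, LM
  2-simplices (9): AEG, AEJ, AEN, AGJ, AGN, BFL, EGJ, EGN, FLM
  3-simplices (2): AEGJ, AEGN

Hence C_0 ≅ Z^10, C_1 ≅ Z^18, C_2 ≅ Z^9, C_3 ≅ Z^2.

Boundary ∂_1: C_1 → C_0 maps an edge to its endpoints' difference, ∂[p,q] = q − p.
The 10×18 boundary matrix has rank 9 and Smith normal form diag(1,1,1,1,1,1,1,1,1).

The boundary map ∂_2: C_2 → C_1 sends each 2-simplex [p,q,r] to [q,r] − [p,r] + [p,q]. For instance
  ∂AEJ = EJ − AJ + AE,
  ∂EGJ = GJ − EJ + EG.
The resulting 18×9 matrix has rank 7, and its Smith normal form has invariant factors (1,1,1,1,1,1,1).

The boundary map ∂_3: C_3 → C_2 sends each 3-simplex σ to the alternating sum Σ_i (−1)^i (σ with its i-th vertex removed). For instance
  ∂AEGJ = EGJ − AGJ + AEJ − AEG,
  ∂AEGN = EGN − AGN + AEN − AEG.
The resulting 9×2 matrix has rank 2, and its Smith normal form has invariant factors (1,1).

Now H_k = ker ∂_k / im ∂_{k+1}, so:

  H_2: rank ker ∂_2 − rank ∂_3 = (9 − 7) − 2 = 0, and the invariant factors of ∂_3 are all 1, so H_2 ≅ 0.

H_2 ≅ 0.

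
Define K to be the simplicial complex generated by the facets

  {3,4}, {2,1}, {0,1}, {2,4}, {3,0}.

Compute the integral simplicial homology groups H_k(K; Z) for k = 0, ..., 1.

Take the total order 0 < 1 < 2 < 3 < 4 on the vertex set. Then K (dimension 1) consists of the simplices:

  0-simplices (5): [0], [1], [2], [3], [4]
  1-simplices (5): [0,1], [0,3], [1,2], [2,4], [3,4]

so the chain groups are C_0 ≅ Z^5, C_1 ≅ Z^5.

The boundary map ∂_1: C_1 → C_0 is given by ∂[p,q] = [q] − [p]. For instance
  ∂[2,4] = [4] − [2].
The 5×5 boundary matrix has rank 4 and Smith normal form diag(1,1,1,1).

Now H_k = ker ∂_k / im ∂_{k+1}, so:

  H_0: rank C_0 − rank ∂_1 = 5 − 4 = 1, and the invariant factors of ∂_1 are all 1, so H_0 ≅ Z.
  H_1: rank ker ∂_1 − rank ∂_2 = (5 − 4) − 0 = 1, and there is no ∂_2, so H_1 ≅ Z.

As a check, the Euler characteristic is 5 − 5 = 0, which agrees with 1 − 1 = 0.

H_0 = Z,  H_1 = Z.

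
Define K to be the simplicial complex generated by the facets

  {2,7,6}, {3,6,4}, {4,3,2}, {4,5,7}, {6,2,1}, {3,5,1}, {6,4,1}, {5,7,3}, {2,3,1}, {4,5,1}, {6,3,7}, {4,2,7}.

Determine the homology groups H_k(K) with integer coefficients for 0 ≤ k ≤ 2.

K has 7 vertices, 18 edges, 12 triangles.
rank ∂_0 = 0, rank ∂_1 = 6 ⇒ b_0 = 7 − 0 − 6 = 1; all invariant factors of ∂_1 are 1 so no torsion. So H_0 ≅ Z.
rank ∂_1 = 6, rank ∂_2 = 12 ⇒ b_1 = 18 − 6 − 12 = 0; ∂_2 has invariant factor(s) [2] giving torsion. So H_1 ≅ Z/2.
rank ∂_2 = 12, rank ∂_3 = 0 ⇒ b_2 = 12 − 12 − 0 = 0. So H_2 ≅ 0.

H_0 ≅ Z,  H_1 ≅ Z/2,  H_2 = 0.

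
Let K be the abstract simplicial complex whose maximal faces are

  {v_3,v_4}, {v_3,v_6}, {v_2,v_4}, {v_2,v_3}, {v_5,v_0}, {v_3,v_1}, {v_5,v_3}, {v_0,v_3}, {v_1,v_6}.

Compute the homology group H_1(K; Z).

H_1 ≅ Z^3.

K has 7 vertices, 9 edges.
rank ∂_1 = 6, rank ∂_2 = 0 ⇒ b_1 = 9 − 6 − 0 = 3. So H_1 = Z^3.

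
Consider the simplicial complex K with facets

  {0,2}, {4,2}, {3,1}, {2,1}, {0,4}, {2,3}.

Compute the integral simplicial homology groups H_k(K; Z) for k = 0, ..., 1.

H_0 = Z,  H_1 = Z^2.

Take the total order 0 < 1 < 2 < 3 < 4 on the vertex set. Then K (dimension 1) consists of the simplices:

  0-simplices (5): [0], [1], [2], [3], [4]
  1-simplices (6): [0,2], [0,4], [1,2], [1,3], [2,3], [2,4]

Hence C_0 ≅ Z^5, C_1 ≅ Z^6.

∂_1: C_1 → C_0 is given by ∂[p,q] = [q] − [p]. For instance
  ∂[1,2] = [2] − [1].
As a 5×6 matrix over Z this has rank 4, with invariant factors (1,1,1,1).

Reading off H_k = ker ∂_k / im ∂_{k+1}:

  H_0: rank C_0 − rank ∂_1 = 5 − 4 = 1, and the invariant factors of ∂_1 are all 1, so H_0 ≅ Z.
  H_1: rank ker ∂_1 − rank ∂_2 = (6 − 4) − 0 = 2, and there is no ∂_2, so H_1 ≅ Z^2.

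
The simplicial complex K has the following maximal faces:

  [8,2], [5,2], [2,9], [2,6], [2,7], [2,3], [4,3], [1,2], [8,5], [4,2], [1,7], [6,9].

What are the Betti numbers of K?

b_0 = 1, b_1 = 4.

We work with the vertex ordering 1 < 2 < 3 < 4 < 5 < 6 < 7 < 8 < 9. The simplices of K, each written with vertices in increasing order, are:

  0-simplices (9): [1], [2], [3], [4], [5], [6], [7], [8], [9]
  1-simplices (12): [1,2], [1,7], [2,3], [2,4], [2,5], [2,6], [2,7], [2,8], [2,9], [3,4], [5,8], [6,9]

Hence C_0 ≅ Z^9, C_1 ≅ Z^12.

Boundary ∂_1: C_1 → C_0 maps an edge to its endpoints' difference, ∂[p,q] = q − p. For instance
  ∂[2,4] = [4] − [2].
The resulting 9×12 matrix has rank 8, and its Smith normal form has invariant factors (1,1,1,1,1,1,1,1).

From H_k ≅ ker(∂_k) / im(∂_{k+1}) we obtain:

  H_0: rank C_0 − rank ∂_1 = 9 − 8 = 1, and the invariant factors of ∂_1 are all 1, so H_0 ≅ Z.
  H_1: rank ker ∂_1 − rank ∂_2 = (12 − 8) − 0 = 4, and there is no ∂_2, so H_1 ≅ Z^4.

Hence the Betti numbers are b_0 = 1, b_1 = 4.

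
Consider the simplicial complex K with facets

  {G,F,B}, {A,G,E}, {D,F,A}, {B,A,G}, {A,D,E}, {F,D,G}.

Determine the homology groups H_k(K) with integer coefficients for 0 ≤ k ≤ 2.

H_0 = Z,  H_1 = Z,  H_2 = 0.

We work with the vertex ordering A < B < D < E < F < G. The simplices of K, each written with vertices in increasing order, are:

  0-simplices (6): A, B, D, E, F, G
  1-simplices (12): AB, AD, AE, AF, AG, BF, BG, DE, DF, DG, EG, FG
  2-simplices (6): ABG, ADE, ADF, AEG, BFG, DFG

giving chain groups C_0 ≅ Z^6, C_1 ≅ Z^12, C_2 ≅ Z^6.

The boundary map ∂_1: C_1 → C_0 maps an edge to its endpoints' difference, ∂[p,q] = q − p.
The 6×12 boundary matrix has rank 5 and Smith normal form diag(1,1,1,1,1).

∂_2: C_2 → C_1 sends each 2-simplex [p,q,r] to [q,r] − [p,r] + [p,q]. For instance
  ∂ADF = DF − AF + AD,
  ∂BFG = FG − BG + BF.
This gives a 12×6 integer matrix of rank 6; reducing to Smith normal form yields diagonal entries (1,1,1,1,1,1).

From H_k ≅ ker(∂_k) / im(∂_{k+1}) we obtain:

  H_0: rank C_0 − rank ∂_1 = 6 − 5 = 1, and the invariant factors of ∂_1 are all 1, so H_0 ≅ Z.
  H_1: rank ker ∂_1 − rank ∂_2 = (12 − 5) − 6 = 1, and the invariant factors of ∂_2 are all 1, so H_1 ≅ Z.
  H_2: rank ker ∂_2 − rank ∂_3 = (6 − 6) − 0 = 0, and there is no ∂_3, so H_2 ≅ 0.

(K is a triangulation of the cylinder S^1 x I.)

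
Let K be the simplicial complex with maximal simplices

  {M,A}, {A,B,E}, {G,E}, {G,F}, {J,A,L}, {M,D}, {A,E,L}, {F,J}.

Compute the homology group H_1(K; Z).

H_1 ≅ Z.

Fix the vertex order A < B < D < E < F < G < J < L < M and write every simplex with vertices in increasing order. Then dim K = 2 and the simplices of K are:

  0-simplices (9): A, B, D, E, F, G, J, L, M
  1-simplices (12): AB, AE, AJ, AL, AM, BE, DM, EG, EL, FG, FJ, JL
  2-simplices (3): ABE, AEL, AJL

so the chain groups are C_0 ≅ Z^9, C_1 ≅ Z^12, C_2 ≅ Z^3.

Boundary ∂_1: C_1 → C_0 sends each edge [p,q] (with p < q) to q − p. For instance
  ∂AL = L − A.
As a 9×12 matrix over Z this has rank 8, with invariant factors (1,1,1,1,1,1,1,1).

∂_2: C_2 → C_1 maps a triangle to the signed sum of its edges. For instance
  ∂AJL = JL − AL + AJ,
  ∂ABE = BE − AE + AB.
The resulting 12×3 matrix has rank 3, and its Smith normal form has invariant factors (1,1,1).

From H_k ≅ ker(∂_k) / im(∂_{k+1}) we obtain:

  H_1: rank ker ∂_1 − rank ∂_2 = (12 − 8) − 3 = 1, and the invariant factors of ∂_2 are all 1, so H_1 = Z.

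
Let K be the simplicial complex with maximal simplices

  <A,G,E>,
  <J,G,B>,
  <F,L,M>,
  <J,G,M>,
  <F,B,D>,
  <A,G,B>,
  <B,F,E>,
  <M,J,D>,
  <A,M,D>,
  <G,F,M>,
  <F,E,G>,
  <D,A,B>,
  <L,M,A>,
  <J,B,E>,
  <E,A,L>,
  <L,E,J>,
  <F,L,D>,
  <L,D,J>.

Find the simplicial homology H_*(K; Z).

H_0 ≅ Z,  H_1 ≅ Z × Z/2,  H_2 = 0.

Order the vertices as A < B < D < E < F < G < J < L < M. Listing each simplex with vertices in this order, K has dimension 2 with simplices:

  0-simplices (9): A, B, D, E, F, G, J, L, M
  1-simplices (27): AB, AD, AE, AG, AL, AM, BD, BE, BF, BG, BJ, DF, DJ, DL, DM, EF, EG, EJ, EL, FG, FL, FM, GJ, GM, JL, JM, LM
  2-simplices (18): ABD, ABG, ADM, AEG, AEL, ALM, BDF, BEF, BEJ, BGJ, DFL, DJL, DJM, EFG, EJL, FGM, FLM, GJM

giving chain groups C_0 ≅ Z^9, C_1 ≅ Z^27, C_2 ≅ Z^18.

The boundary map ∂_1: C_1 → C_0 is given by ∂[p,q] = [q] − [p]. For instance
  ∂GJ = J − G.
The resulting 9×27 matrix has rank 8, and its Smith normal form has invariant factors (1,1,1,1,1,1,1,1).

The boundary map ∂_2: C_2 → C_1 acts by ∂[p,q,r] = [q,r] − [p,r] + [p,q]. For instance
  ∂BEF = EF − BF + BE,
  ∂BGJ = GJ − BJ + BG.
The resulting 27×18 matrix has rank 18, and its Smith normal form has invariant factors (1,1,1,1,1,1,1,1,1,1,1,1,1,1,1,1,1,2).

Computing H_k = (kernel of ∂_k) / (image of ∂_{k+1}):

  H_0: rank C_0 − rank ∂_1 = 9 − 8 = 1, and the invariant factors of ∂_1 are all 1, so H_0 = Z.
  H_1: rank ker ∂_1 − rank ∂_2 = (27 − 8) − 18 = 1, and ∂_2 has invariant factor 2 > 1, so H_1 = Z × Z/2.
  H_2: rank ker ∂_2 − rank ∂_3 = (18 − 18) − 0 = 0, and there is no ∂_3, so H_2 = 0.

As a check, the Euler characteristic is 9 − 27 + 18 = 0, which agrees with 1 − 1 + 0 = 0.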